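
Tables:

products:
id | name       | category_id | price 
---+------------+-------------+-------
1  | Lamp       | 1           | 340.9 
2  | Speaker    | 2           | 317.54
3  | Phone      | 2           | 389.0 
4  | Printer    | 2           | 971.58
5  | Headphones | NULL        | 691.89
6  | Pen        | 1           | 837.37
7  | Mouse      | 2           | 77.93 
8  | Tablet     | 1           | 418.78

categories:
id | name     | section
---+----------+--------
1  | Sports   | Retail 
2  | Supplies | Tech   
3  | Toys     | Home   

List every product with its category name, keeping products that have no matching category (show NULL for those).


LEFT JOIN keeps every row from products (the left table); where category_id has no match in categories, the category columns become NULL. Walk through each product:
  - product 1 (Lamp): category_id=1 -> matches Sports
  - product 2 (Speaker): category_id=2 -> matches Supplies
  - product 3 (Phone): category_id=2 -> matches Supplies
  - product 4 (Printer): category_id=2 -> matches Supplies
  - product 5 (Headphones): category_id=NULL, no match -> kept with NULL
  - product 6 (Pen): category_id=1 -> matches Sports
  - product 7 (Mouse): category_id=2 -> matches Supplies
  - product 8 (Tablet): category_id=1 -> matches Sports
All 8 rows appear; 1 has NULL category.

SQL:
SELECT a.name, b.name AS category
FROM products a
LEFT JOIN categories b ON a.category_id = b.id

Result:
name       | category
-----------+---------
Lamp       | Sports  
Speaker    | Supplies
Phone      | Supplies
Printer    | Supplies
Headphones | NULL    
Pen        | Sports  
Mouse      | Supplies
Tablet     | Sports  


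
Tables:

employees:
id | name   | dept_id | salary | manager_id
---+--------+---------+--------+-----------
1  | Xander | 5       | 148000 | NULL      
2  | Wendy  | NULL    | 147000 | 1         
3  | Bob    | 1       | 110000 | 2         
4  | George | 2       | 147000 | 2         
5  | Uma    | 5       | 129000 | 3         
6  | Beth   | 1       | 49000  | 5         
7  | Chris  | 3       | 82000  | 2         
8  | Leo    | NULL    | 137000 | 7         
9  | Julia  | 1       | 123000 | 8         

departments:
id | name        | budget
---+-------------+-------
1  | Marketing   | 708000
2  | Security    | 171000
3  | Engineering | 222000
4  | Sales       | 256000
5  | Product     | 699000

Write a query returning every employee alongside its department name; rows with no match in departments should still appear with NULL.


LEFT JOIN keeps every row from employees (the left table); where dept_id has no match in departments, the department columns become NULL. Walk through each employee:
  - employee 1 (Xander): dept_id=5 -> matches Product
  - employee 2 (Wendy): dept_id=NULL, no match -> kept with NULL
  - employee 3 (Bob): dept_id=1 -> matches Marketing
  - employee 4 (George): dept_id=2 -> matches Security
  - employee 5 (Uma): dept_id=5 -> matches Product
  - employee 6 (Beth): dept_id=1 -> matches Marketing
  - employee 7 (Chris): dept_id=3 -> matches Engineering
  - employee 8 (Leo): dept_id=NULL, no match -> kept with NULL
  - employee 9 (Julia): dept_id=1 -> matches Marketing
All 9 rows appear; 2 have NULL department.

SQL:
SELECT a.name, b.name AS department
FROM employees a
LEFT JOIN departments b ON a.dept_id = b.id

Result:
name   | department 
-------+------------
Xander | Product    
Wendy  | NULL       
Bob    | Marketing  
George | Security   
Uma    | Product    
Beth   | Marketing  
Chris  | Engineering
Leo    | NULL       
Julia  | Marketing  


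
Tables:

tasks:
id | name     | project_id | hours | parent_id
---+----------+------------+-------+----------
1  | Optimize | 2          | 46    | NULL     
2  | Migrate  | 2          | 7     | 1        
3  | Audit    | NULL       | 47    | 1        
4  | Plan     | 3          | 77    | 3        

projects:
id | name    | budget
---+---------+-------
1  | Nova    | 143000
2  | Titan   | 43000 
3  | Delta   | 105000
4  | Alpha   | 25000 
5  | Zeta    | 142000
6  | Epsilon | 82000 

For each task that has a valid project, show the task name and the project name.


INNER JOIN keeps only tasks rows whose project_id matches an id in projects. Walk through each task:
  - task 1 (Optimize): project_id=2 -> matches Titan
  - task 2 (Migrate): project_id=2 -> matches Titan
  - task 3 (Audit): project_id=NULL, no match -> dropped
  - task 4 (Plan): project_id=3 -> matches Delta
So 1 of 4 rows is dropped.

SQL:
SELECT a.name, b.name AS project
FROM tasks a
INNER JOIN projects b ON a.project_id = b.id

Result:
name     | project
---------+--------
Optimize | Titan  
Migrate  | Titan  
Plan     | Delta  


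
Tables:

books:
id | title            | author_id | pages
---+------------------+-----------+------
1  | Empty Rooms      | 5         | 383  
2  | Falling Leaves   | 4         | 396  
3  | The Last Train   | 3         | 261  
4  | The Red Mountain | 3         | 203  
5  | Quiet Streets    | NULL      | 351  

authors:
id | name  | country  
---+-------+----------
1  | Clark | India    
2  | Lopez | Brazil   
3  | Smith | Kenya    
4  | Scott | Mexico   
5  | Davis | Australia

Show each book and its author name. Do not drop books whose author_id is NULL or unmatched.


LEFT JOIN keeps every row from books (the left table); where author_id has no match in authors, the author columns become NULL. Walk through each book:
  - book 1 (Empty Rooms): author_id=5 -> matches Davis
  - book 2 (Falling Leaves): author_id=4 -> matches Scott
  - book 3 (The Last Train): author_id=3 -> matches Smith
  - book 4 (The Red Mountain): author_id=3 -> matches Smith
  - book 5 (Quiet Streets): author_id=NULL, no match -> kept with NULL
All 5 rows appear; 1 has NULL author.

SQL:
SELECT a.title, b.name AS author
FROM books a
LEFT JOIN authors b ON a.author_id = b.id

Result:
title            | author
-----------------+-------
Empty Rooms      | Davis 
Falling Leaves   | Scott 
The Last Train   | Smith 
The Red Mountain | Smith 
Quiet Streets    | NULL  


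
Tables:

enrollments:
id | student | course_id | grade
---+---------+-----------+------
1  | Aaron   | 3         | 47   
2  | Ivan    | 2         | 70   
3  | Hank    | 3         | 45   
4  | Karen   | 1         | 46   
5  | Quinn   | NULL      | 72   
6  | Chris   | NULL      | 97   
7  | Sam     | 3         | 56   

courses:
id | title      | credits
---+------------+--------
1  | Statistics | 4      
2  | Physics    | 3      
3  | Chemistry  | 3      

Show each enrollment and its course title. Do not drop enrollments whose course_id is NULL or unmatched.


LEFT JOIN keeps every row from enrollments (the left table); where course_id has no match in courses, the course columns become NULL. Walk through each enrollment:
  - enrollment 1 (Aaron): course_id=3 -> matches Chemistry
  - enrollment 2 (Ivan): course_id=2 -> matches Physics
  - enrollment 3 (Hank): course_id=3 -> matches Chemistry
  - enrollment 4 (Karen): course_id=1 -> matches Statistics
  - enrollment 5 (Quinn): course_id=NULL, no match -> kept with NULL
  - enrollment 6 (Chris): course_id=NULL, no match -> kept with NULL
  - enrollment 7 (Sam): course_id=3 -> matches Chemistry
All 7 rows appear; 2 have NULL course.

SQL:
SELECT a.student, b.title AS course
FROM enrollments a
LEFT JOIN courses b ON a.course_id = b.id

Result:
student | course    
--------+-----------
Aaron   | Chemistry 
Ivan    | Physics   
Hank    | Chemistry 
Karen   | Statistics
Quinn   | NULL      
Chris   | NULL      
Sam     | Chemistry 


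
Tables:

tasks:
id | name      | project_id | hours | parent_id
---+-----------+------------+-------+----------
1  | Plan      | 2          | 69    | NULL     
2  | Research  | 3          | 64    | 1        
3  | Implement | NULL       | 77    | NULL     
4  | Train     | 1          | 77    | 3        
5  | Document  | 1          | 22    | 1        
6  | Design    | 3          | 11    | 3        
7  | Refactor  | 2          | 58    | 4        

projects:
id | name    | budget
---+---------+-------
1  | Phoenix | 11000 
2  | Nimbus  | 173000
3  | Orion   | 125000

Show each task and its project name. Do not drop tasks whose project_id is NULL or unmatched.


LEFT JOIN keeps every row from tasks (the left table); where project_id has no match in projects, the project columns become NULL. Walk through each task:
  - task 1 (Plan): project_id=2 -> matches Nimbus
  - task 2 (Research): project_id=3 -> matches Orion
  - task 3 (Implement): project_id=NULL, no match -> kept with NULL
  - task 4 (Train): project_id=1 -> matches Phoenix
  - task 5 (Document): project_id=1 -> matches Phoenix
  - task 6 (Design): project_id=3 -> matches Orion
  - task 7 (Refactor): project_id=2 -> matches Nimbus
All 7 rows appear; 1 has NULL project.

SQL:
SELECT a.name, b.name AS project
FROM tasks a
LEFT JOIN projects b ON a.project_id = b.id

Result:
name      | project
----------+--------
Plan      | Nimbus 
Research  | Orion  
Implement | NULL   
Train     | Phoenix
Document  | Phoenix
Design    | Orion  
Refactor  | Nimbus 


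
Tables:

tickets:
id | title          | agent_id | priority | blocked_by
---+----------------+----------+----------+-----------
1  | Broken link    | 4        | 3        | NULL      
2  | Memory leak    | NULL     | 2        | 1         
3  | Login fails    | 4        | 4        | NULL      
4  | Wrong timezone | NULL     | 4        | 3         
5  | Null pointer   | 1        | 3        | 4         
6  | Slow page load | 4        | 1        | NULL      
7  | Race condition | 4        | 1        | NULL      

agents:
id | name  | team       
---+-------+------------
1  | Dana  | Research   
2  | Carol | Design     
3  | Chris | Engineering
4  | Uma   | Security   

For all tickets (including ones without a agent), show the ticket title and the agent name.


LEFT JOIN keeps every row from tickets (the left table); where agent_id has no match in agents, the agent columns become NULL. Walk through each ticket:
  - ticket 1 (Broken link): agent_id=4 -> matches Uma
  - ticket 2 (Memory leak): agent_id=NULL, no match -> kept with NULL
  - ticket 3 (Login fails): agent_id=4 -> matches Uma
  - ticket 4 (Wrong timezone): agent_id=NULL, no match -> kept with NULL
  - ticket 5 (Null pointer): agent_id=1 -> matches Dana
  - ticket 6 (Slow page load): agent_id=4 -> matches Uma
  - ticket 7 (Race condition): agent_id=4 -> matches Uma
All 7 rows appear; 2 have NULL agent.

SQL:
SELECT a.title, b.name AS agent
FROM tickets a
LEFT JOIN agents b ON a.agent_id = b.id

Result:
title          | agent
---------------+------
Broken link    | Uma  
Memory leak    | NULL 
Login fails    | Uma  
Wrong timezone | NULL 
Null pointer   | Dana 
Slow page load | Uma  
Race condition | Uma  


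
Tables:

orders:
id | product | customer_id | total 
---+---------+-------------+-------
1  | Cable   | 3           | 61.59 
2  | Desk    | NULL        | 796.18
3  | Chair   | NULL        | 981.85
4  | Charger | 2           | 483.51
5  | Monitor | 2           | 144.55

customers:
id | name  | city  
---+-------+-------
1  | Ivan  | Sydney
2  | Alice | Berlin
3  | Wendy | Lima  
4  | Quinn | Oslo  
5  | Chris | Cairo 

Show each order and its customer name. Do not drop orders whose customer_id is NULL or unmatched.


LEFT JOIN keeps every row from orders (the left table); where customer_id has no match in customers, the customer columns become NULL. Walk through each order:
  - order 1 (Cable): customer_id=3 -> matches Wendy
  - order 2 (Desk): customer_id=NULL, no match -> kept with NULL
  - order 3 (Chair): customer_id=NULL, no match -> kept with NULL
  - order 4 (Charger): customer_id=2 -> matches Alice
  - order 5 (Monitor): customer_id=2 -> matches Alice
All 5 rows appear; 2 have NULL customer.

SQL:
SELECT a.product, b.name AS customer
FROM orders a
LEFT JOIN customers b ON a.customer_id = b.id

Result:
product | customer
--------+---------
Cable   | Wendy   
Desk    | NULL    
Chair   | NULL    
Charger | Alice   
Monitor | Alice   


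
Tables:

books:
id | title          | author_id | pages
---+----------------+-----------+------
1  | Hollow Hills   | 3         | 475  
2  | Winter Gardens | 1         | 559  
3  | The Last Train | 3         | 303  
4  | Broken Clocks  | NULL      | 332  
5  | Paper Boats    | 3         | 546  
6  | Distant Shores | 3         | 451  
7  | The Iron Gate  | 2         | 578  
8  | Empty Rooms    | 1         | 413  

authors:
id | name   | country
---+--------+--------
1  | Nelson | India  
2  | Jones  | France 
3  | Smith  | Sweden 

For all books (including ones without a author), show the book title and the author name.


LEFT JOIN keeps every row from books (the left table); where author_id has no match in authors, the author columns become NULL. Walk through each book:
  - book 1 (Hollow Hills): author_id=3 -> matches Smith
  - book 2 (Winter Gardens): author_id=1 -> matches Nelson
  - book 3 (The Last Train): author_id=3 -> matches Smith
  - book 4 (Broken Clocks): author_id=NULL, no match -> kept with NULL
  - book 5 (Paper Boats): author_id=3 -> matches Smith
  - book 6 (Distant Shores): author_id=3 -> matches Smith
  - book 7 (The Iron Gate): author_id=2 -> matches Jones
  - book 8 (Empty Rooms): author_id=1 -> matches Nelson
All 8 rows appear; 1 has NULL author.

SQL:
SELECT a.title, b.name AS author
FROM books a
LEFT JOIN authors b ON a.author_id = b.id

Result:
title          | author
---------------+-------
Hollow Hills   | Smith 
Winter Gardens | Nelson
The Last Train | Smith 
Broken Clocks  | NULL  
Paper Boats    | Smith 
Distant Shores | Smith 
The Iron Gate  | Jones 
Empty Rooms    | Nelson


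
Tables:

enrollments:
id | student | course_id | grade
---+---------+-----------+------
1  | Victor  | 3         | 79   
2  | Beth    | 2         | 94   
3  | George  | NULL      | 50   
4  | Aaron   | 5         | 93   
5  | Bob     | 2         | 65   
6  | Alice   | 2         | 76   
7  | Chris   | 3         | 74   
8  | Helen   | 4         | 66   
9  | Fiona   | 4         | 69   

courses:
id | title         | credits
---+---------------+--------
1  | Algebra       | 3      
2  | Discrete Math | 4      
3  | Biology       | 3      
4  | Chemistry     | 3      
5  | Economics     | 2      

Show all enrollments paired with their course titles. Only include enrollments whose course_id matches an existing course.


INNER JOIN keeps only enrollments rows whose course_id matches an id in courses. Walk through each enrollment:
  - enrollment 1 (Victor): course_id=3 -> matches Biology
  - enrollment 2 (Beth): course_id=2 -> matches Discrete Math
  - enrollment 3 (George): course_id=NULL, no match -> dropped
  - enrollment 4 (Aaron): course_id=5 -> matches Economics
  - enrollment 5 (Bob): course_id=2 -> matches Discrete Math
  - enrollment 6 (Alice): course_id=2 -> matches Discrete Math
  - enrollment 7 (Chris): course_id=3 -> matches Biology
  - enrollment 8 (Helen): course_id=4 -> matches Chemistry
  - enrollment 9 (Fiona): course_id=4 -> matches Chemistry
So 1 of 9 rows is dropped.

SQL:
SELECT a.student, b.title AS course
FROM enrollments a
INNER JOIN courses b ON a.course_id = b.id

Result:
student | course       
--------+--------------
Victor  | Biology      
Beth    | Discrete Math
Aaron   | Economics    
Bob     | Discrete Math
Alice   | Discrete Math
Chris   | Biology      
Helen   | Chemistry    
Fiona   | Chemistry    


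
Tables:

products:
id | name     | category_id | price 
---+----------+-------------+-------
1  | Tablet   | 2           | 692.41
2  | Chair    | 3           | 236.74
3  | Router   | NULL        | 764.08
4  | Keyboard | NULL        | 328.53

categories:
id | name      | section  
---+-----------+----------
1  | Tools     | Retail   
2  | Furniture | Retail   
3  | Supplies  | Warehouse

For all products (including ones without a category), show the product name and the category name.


LEFT JOIN keeps every row from products (the left table); where category_id has no match in categories, the category columns become NULL. Walk through each product:
  - product 1 (Tablet): category_id=2 -> matches Furniture
  - product 2 (Chair): category_id=3 -> matches Supplies
  - product 3 (Router): category_id=NULL, no match -> kept with NULL
  - product 4 (Keyboard): category_id=NULL, no match -> kept with NULL
All 4 rows appear; 2 have NULL category.

SQL:
SELECT a.name, b.name AS category
FROM products a
LEFT JOIN categories b ON a.category_id = b.id

Result:
name     | category 
---------+----------
Tablet   | Furniture
Chair    | Supplies 
Router   | NULL     
Keyboard | NULL     


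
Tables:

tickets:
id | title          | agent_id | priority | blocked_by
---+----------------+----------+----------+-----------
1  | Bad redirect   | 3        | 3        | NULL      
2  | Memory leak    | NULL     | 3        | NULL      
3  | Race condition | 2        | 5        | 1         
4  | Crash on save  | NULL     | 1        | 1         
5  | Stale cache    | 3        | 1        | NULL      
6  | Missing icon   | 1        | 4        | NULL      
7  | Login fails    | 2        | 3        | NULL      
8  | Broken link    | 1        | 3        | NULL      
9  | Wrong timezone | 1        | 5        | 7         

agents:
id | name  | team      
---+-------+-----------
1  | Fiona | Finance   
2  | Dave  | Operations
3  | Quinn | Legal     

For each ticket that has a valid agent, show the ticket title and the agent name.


INNER JOIN keeps only tickets rows whose agent_id matches an id in agents. Walk through each ticket:
  - ticket 1 (Bad redirect): agent_id=3 -> matches Quinn
  - ticket 2 (Memory leak): agent_id=NULL, no match -> dropped
  - ticket 3 (Race condition): agent_id=2 -> matches Dave
  - ticket 4 (Crash on save): agent_id=NULL, no match -> dropped
  - ticket 5 (Stale cache): agent_id=3 -> matches Quinn
  - ticket 6 (Missing icon): agent_id=1 -> matches Fiona
  - ticket 7 (Login fails): agent_id=2 -> matches Dave
  - ticket 8 (Broken link): agent_id=1 -> matches Fiona
  - ticket 9 (Wrong timezone): agent_id=1 -> matches Fiona
So 2 of 9 rows are dropped.

SQL:
SELECT a.title, b.name AS agent
FROM tickets a
INNER JOIN agents b ON a.agent_id = b.id

Result:
title          | agent
---------------+------
Bad redirect   | Quinn
Race condition | Dave 
Stale cache    | Quinn
Missing icon   | Fiona
Login fails    | Dave 
Broken link    | Fiona
Wrong timezone | Fiona


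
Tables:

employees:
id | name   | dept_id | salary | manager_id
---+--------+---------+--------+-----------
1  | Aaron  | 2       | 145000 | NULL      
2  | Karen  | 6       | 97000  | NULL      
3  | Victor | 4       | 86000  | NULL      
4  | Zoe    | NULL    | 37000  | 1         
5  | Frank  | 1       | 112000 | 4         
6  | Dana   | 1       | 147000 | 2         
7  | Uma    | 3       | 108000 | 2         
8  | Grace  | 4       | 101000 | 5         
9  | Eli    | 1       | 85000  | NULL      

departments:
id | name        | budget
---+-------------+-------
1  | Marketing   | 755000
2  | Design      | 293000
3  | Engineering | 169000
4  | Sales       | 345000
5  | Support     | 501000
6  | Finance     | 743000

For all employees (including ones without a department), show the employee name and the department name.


LEFT JOIN keeps every row from employees (the left table); where dept_id has no match in departments, the department columns become NULL. Walk through each employee:
  - employee 1 (Aaron): dept_id=2 -> matches Design
  - employee 2 (Karen): dept_id=6 -> matches Finance
  - employee 3 (Victor): dept_id=4 -> matches Sales
  - employee 4 (Zoe): dept_id=NULL, no match -> kept with NULL
  - employee 5 (Frank): dept_id=1 -> matches Marketing
  - employee 6 (Dana): dept_id=1 -> matches Marketing
  - employee 7 (Uma): dept_id=3 -> matches Engineering
  - employee 8 (Grace): dept_id=4 -> matches Sales
  - employee 9 (Eli): dept_id=1 -> matches Marketing
All 9 rows appear; 1 has NULL department.

SQL:
SELECT a.name, b.name AS department
FROM employees a
LEFT JOIN departments b ON a.dept_id = b.id

Result:
name   | department 
-------+------------
Aaron  | Design     
Karen  | Finance    
Victor | Sales      
Zoe    | NULL       
Frank  | Marketing  
Dana   | Marketing  
Uma    | Engineering
Grace  | Sales      
Eli    | Marketing  


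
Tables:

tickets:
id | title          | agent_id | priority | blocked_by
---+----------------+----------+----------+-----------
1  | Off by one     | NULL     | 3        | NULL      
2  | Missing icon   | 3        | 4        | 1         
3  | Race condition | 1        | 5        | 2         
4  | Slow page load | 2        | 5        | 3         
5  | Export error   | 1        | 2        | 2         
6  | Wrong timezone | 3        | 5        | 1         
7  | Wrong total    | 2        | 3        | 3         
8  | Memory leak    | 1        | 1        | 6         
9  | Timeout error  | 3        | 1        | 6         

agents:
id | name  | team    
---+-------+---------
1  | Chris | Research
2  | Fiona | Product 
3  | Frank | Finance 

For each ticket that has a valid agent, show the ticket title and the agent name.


INNER JOIN keeps only tickets rows whose agent_id matches an id in agents. Walk through each ticket:
  - ticket 1 (Off by one): agent_id=NULL, no match -> dropped
  - ticket 2 (Missing icon): agent_id=3 -> matches Frank
  - ticket 3 (Race condition): agent_id=1 -> matches Chris
  - ticket 4 (Slow page load): agent_id=2 -> matches Fiona
  - ticket 5 (Export error): agent_id=1 -> matches Chris
  - ticket 6 (Wrong timezone): agent_id=3 -> matches Frank
  - ticket 7 (Wrong total): agent_id=2 -> matches Fiona
  - ticket 8 (Memory leak): agent_id=1 -> matches Chris
  - ticket 9 (Timeout error): agent_id=3 -> matches Frank
So 1 of 9 rows is dropped.

SQL:
SELECT a.title, b.name AS agent
FROM tickets a
INNER JOIN agents b ON a.agent_id = b.id

Result:
title          | agent
---------------+------
Missing icon   | Frank
Race condition | Chris
Slow page load | Fiona
Export error   | Chris
Wrong timezone | Frank
Wrong total    | Fiona
Memory leak    | Chris
Timeout error  | Frank


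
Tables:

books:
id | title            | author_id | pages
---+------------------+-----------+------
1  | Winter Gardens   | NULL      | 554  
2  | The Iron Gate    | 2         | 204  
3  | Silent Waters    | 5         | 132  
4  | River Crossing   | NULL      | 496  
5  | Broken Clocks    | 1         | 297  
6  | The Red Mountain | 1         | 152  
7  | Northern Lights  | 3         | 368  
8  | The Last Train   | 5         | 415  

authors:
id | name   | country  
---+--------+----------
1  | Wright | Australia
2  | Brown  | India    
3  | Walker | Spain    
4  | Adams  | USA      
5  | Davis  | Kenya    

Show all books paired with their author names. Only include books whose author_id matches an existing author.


INNER JOIN keeps only books rows whose author_id matches an id in authors. Walk through each book:
  - book 1 (Winter Gardens): author_id=NULL, no match -> dropped
  - book 2 (The Iron Gate): author_id=2 -> matches Brown
  - book 3 (Silent Waters): author_id=5 -> matches Davis
  - book 4 (River Crossing): author_id=NULL, no match -> dropped
  - book 5 (Broken Clocks): author_id=1 -> matches Wright
  - book 6 (The Red Mountain): author_id=1 -> matches Wright
  - book 7 (Northern Lights): author_id=3 -> matches Walker
  - book 8 (The Last Train): author_id=5 -> matches Davis
So 2 of 8 rows are dropped.

SQL:
SELECT a.title, b.name AS author
FROM books a
INNER JOIN authors b ON a.author_id = b.id

Result:
title            | author
-----------------+-------
The Iron Gate    | Brown 
Silent Waters    | Davis 
Broken Clocks    | Wright
The Red Mountain | Wright
Northern Lights  | Walker
The Last Train   | Davis 


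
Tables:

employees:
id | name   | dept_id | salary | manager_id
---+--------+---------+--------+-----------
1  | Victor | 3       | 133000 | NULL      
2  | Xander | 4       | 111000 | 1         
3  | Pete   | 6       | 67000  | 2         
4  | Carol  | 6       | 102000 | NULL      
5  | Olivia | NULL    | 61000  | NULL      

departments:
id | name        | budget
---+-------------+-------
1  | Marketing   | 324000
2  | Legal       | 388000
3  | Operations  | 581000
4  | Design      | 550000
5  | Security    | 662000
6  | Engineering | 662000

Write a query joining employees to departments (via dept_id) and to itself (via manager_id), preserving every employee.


Two LEFT JOINs from the same base table employees: one to departments via dept_id, one to employees itself via manager_id. Both are LEFT so every employee is preserved.
Match against departments:
  - employee 1 (Victor): dept_id=3 -> matches Operations
  - employee 2 (Xander): dept_id=4 -> matches Design
  - employee 3 (Pete): dept_id=6 -> matches Engineering
  - employee 4 (Carol): dept_id=6 -> matches Engineering
  - employee 5 (Olivia): dept_id=NULL, no match -> kept with NULL
Match against employees (self):
  - employee 1 (Victor): manager_id=NULL -> NULL
  - employee 2 (Xander): manager_id=1 -> Victor
  - employee 3 (Pete): manager_id=2 -> Xander
  - employee 4 (Carol): manager_id=NULL -> NULL
  - employee 5 (Olivia): manager_id=NULL -> NULL

SQL:
SELECT a.name, b.name AS department, c.name AS manager
FROM employees a
LEFT JOIN departments b ON a.dept_id = b.id
LEFT JOIN employees c ON a.manager_id = c.id

Result:
name   | department  | manager
-------+-------------+--------
Victor | Operations  | NULL   
Xander | Design      | Victor 
Pete   | Engineering | Xander 
Carol  | Engineering | NULL   
Olivia | NULL        | NULL   


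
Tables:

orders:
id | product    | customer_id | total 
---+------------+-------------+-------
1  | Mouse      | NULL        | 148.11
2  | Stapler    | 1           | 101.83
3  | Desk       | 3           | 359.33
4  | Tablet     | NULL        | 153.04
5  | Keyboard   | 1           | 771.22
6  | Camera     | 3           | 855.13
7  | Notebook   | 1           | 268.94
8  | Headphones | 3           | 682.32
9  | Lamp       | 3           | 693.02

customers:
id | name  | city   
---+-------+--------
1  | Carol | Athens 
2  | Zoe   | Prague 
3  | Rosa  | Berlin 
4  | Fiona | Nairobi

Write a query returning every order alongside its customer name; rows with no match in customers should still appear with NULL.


LEFT JOIN keeps every row from orders (the left table); where customer_id has no match in customers, the customer columns become NULL. Walk through each order:
  - order 1 (Mouse): customer_id=NULL, no match -> kept with NULL
  - order 2 (Stapler): customer_id=1 -> matches Carol
  - order 3 (Desk): customer_id=3 -> matches Rosa
  - order 4 (Tablet): customer_id=NULL, no match -> kept with NULL
  - order 5 (Keyboard): customer_id=1 -> matches Carol
  - order 6 (Camera): customer_id=3 -> matches Rosa
  - order 7 (Notebook): customer_id=1 -> matches Carol
  - order 8 (Headphones): customer_id=3 -> matches Rosa
  - order 9 (Lamp): customer_id=3 -> matches Rosa
All 9 rows appear; 2 have NULL customer.

SQL:
SELECT a.product, b.name AS customer
FROM orders a
LEFT JOIN customers b ON a.customer_id = b.id

Result:
product    | customer
-----------+---------
Mouse      | NULL    
Stapler    | Carol   
Desk       | Rosa    
Tablet     | NULL    
Keyboard   | Carol   
Camera     | Rosa    
Notebook   | Carol   
Headphones | Rosa    
Lamp       | Rosa    


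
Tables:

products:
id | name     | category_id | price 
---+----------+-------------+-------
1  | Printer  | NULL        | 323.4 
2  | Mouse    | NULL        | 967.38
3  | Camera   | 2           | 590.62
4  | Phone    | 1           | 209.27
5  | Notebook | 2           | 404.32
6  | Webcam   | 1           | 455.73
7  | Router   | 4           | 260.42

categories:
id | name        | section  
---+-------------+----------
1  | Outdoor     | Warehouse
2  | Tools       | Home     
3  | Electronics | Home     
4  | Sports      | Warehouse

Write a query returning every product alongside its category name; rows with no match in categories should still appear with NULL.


LEFT JOIN keeps every row from products (the left table); where category_id has no match in categories, the category columns become NULL. Walk through each product:
  - product 1 (Printer): category_id=NULL, no match -> kept with NULL
  - product 2 (Mouse): category_id=NULL, no match -> kept with NULL
  - product 3 (Camera): category_id=2 -> matches Tools
  - product 4 (Phone): category_id=1 -> matches Outdoor
  - product 5 (Notebook): category_id=2 -> matches Tools
  - product 6 (Webcam): category_id=1 -> matches Outdoor
  - product 7 (Router): category_id=4 -> matches Sports
All 7 rows appear; 2 have NULL category.

SQL:
SELECT a.name, b.name AS category
FROM products a
LEFT JOIN categories b ON a.category_id = b.id

Result:
name     | category
---------+---------
Printer  | NULL    
Mouse    | NULL    
Camera   | Tools   
Phone    | Outdoor 
Notebook | Tools   
Webcam   | Outdoor 
Router   | Sports  


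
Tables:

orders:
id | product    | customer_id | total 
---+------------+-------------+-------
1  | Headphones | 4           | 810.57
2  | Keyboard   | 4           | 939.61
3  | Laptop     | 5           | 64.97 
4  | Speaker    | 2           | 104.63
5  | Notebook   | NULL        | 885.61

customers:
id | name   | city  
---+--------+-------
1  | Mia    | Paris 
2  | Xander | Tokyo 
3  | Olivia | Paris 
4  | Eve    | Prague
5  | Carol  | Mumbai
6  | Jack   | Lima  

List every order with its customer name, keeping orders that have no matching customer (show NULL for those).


LEFT JOIN keeps every row from orders (the left table); where customer_id has no match in customers, the customer columns become NULL. Walk through each order:
  - order 1 (Headphones): customer_id=4 -> matches Eve
  - order 2 (Keyboard): customer_id=4 -> matches Eve
  - order 3 (Laptop): customer_id=5 -> matches Carol
  - order 4 (Speaker): customer_id=2 -> matches Xander
  - order 5 (Notebook): customer_id=NULL, no match -> kept with NULL
All 5 rows appear; 1 has NULL customer.

SQL:
SELECT a.product, b.name AS customer
FROM orders a
LEFT JOIN customers b ON a.customer_id = b.id

Result:
product    | customer
-----------+---------
Headphones | Eve     
Keyboard   | Eve     
Laptop     | Carol   
Speaker    | Xander  
Notebook   | NULL    


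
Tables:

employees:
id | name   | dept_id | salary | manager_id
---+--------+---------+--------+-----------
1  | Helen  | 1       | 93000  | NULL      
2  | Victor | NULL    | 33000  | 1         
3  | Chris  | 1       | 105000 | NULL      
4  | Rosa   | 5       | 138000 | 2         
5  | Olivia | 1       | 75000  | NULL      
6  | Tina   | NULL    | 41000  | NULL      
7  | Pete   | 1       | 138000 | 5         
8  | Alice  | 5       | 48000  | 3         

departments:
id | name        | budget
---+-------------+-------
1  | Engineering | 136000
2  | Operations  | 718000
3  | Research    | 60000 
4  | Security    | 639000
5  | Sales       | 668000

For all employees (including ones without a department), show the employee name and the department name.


LEFT JOIN keeps every row from employees (the left table); where dept_id has no match in departments, the department columns become NULL. Walk through each employee:
  - employee 1 (Helen): dept_id=1 -> matches Engineering
  - employee 2 (Victor): dept_id=NULL, no match -> kept with NULL
  - employee 3 (Chris): dept_id=1 -> matches Engineering
  - employee 4 (Rosa): dept_id=5 -> matches Sales
  - employee 5 (Olivia): dept_id=1 -> matches Engineering
  - employee 6 (Tina): dept_id=NULL, no match -> kept with NULL
  - employee 7 (Pete): dept_id=1 -> matches Engineering
  - employee 8 (Alice): dept_id=5 -> matches Sales
All 8 rows appear; 2 have NULL department.

SQL:
SELECT a.name, b.name AS department
FROM employees a
LEFT JOIN departments b ON a.dept_id = b.id

Result:
name   | department 
-------+------------
Helen  | Engineering
Victor | NULL       
Chris  | Engineering
Rosa   | Sales      
Olivia | Engineering
Tina   | NULL       
Pete   | Engineering
Alice  | Sales      


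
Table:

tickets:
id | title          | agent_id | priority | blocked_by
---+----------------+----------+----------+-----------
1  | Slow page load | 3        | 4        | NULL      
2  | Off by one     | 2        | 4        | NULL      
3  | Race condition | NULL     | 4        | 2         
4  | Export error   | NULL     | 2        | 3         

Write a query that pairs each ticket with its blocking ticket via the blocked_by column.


This is a self-join: tickets is joined to a second copy of itself, matching each row's blocked_by to another row's id. Use LEFT JOIN so rows with blocked_by=NULL are kept.
  - ticket 1 (Slow page load): blocked_by=NULL -> NULL
  - ticket 2 (Off by one): blocked_by=NULL -> NULL
  - ticket 3 (Race condition): blocked_by=2 -> Off by one
  - ticket 4 (Export error): blocked_by=3 -> Race condition

SQL:
SELECT a.title AS item, b.title AS blocked_by
FROM tickets a
LEFT JOIN tickets b ON a.blocked_by = b.id

Result:
item           | blocked_by    
---------------+---------------
Slow page load | NULL          
Off by one     | NULL          
Race condition | Off by one    
Export error   | Race condition


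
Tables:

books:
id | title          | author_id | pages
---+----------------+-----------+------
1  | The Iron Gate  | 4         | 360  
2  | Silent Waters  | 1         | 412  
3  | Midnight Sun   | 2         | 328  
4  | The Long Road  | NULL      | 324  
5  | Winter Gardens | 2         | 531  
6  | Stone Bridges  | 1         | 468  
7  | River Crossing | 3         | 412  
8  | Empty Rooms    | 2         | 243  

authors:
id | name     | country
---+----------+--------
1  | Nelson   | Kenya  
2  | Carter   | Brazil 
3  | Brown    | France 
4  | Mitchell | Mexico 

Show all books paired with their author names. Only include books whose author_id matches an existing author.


INNER JOIN keeps only books rows whose author_id matches an id in authors. Walk through each book:
  - book 1 (The Iron Gate): author_id=4 -> matches Mitchell
  - book 2 (Silent Waters): author_id=1 -> matches Nelson
  - book 3 (Midnight Sun): author_id=2 -> matches Carter
  - book 4 (The Long Road): author_id=NULL, no match -> dropped
  - book 5 (Winter Gardens): author_id=2 -> matches Carter
  - book 6 (Stone Bridges): author_id=1 -> matches Nelson
  - book 7 (River Crossing): author_id=3 -> matches Brown
  - book 8 (Empty Rooms): author_id=2 -> matches Carter
So 1 of 8 rows is dropped.

SQL:
SELECT a.title, b.name AS author
FROM books a
INNER JOIN authors b ON a.author_id = b.id

Result:
title          | author  
---------------+---------
The Iron Gate  | Mitchell
Silent Waters  | Nelson  
Midnight Sun   | Carter  
Winter Gardens | Carter  
Stone Bridges  | Nelson  
River Crossing | Brown   
Empty Rooms    | Carter  


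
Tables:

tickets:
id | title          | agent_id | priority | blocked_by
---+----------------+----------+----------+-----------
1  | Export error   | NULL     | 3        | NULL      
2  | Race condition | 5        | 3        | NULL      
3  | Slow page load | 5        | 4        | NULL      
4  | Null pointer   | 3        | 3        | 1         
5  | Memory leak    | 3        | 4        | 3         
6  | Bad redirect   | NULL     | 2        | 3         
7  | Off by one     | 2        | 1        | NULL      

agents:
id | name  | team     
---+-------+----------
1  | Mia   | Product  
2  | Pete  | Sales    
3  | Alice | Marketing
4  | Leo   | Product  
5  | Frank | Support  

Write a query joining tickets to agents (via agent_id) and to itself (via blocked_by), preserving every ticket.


Two LEFT JOINs from the same base table tickets: one to agents via agent_id, one to tickets itself via blocked_by. Both are LEFT so every ticket is preserved.
Match against agents:
  - ticket 1 (Export error): agent_id=NULL, no match -> kept with NULL
  - ticket 2 (Race condition): agent_id=5 -> matches Frank
  - ticket 3 (Slow page load): agent_id=5 -> matches Frank
  - ticket 4 (Null pointer): agent_id=3 -> matches Alice
  - ticket 5 (Memory leak): agent_id=3 -> matches Alice
  - ticket 6 (Bad redirect): agent_id=NULL, no match -> kept with NULL
  - ticket 7 (Off by one): agent_id=2 -> matches Pete
Match against tickets (self):
  - ticket 1 (Export error): blocked_by=NULL -> NULL
  - ticket 2 (Race condition): blocked_by=NULL -> NULL
  - ticket 3 (Slow page load): blocked_by=NULL -> NULL
  - ticket 4 (Null pointer): blocked_by=1 -> Export error
  - ticket 5 (Memory leak): blocked_by=3 -> Slow page load
  - ticket 6 (Bad redirect): blocked_by=3 -> Slow page load
  - ticket 7 (Off by one): blocked_by=NULL -> NULL

SQL:
SELECT a.title, b.name AS agent, c.title AS blocked_by
FROM tickets a
LEFT JOIN agents b ON a.agent_id = b.id
LEFT JOIN tickets c ON a.blocked_by = c.id

Result:
title          | agent | blocked_by    
---------------+-------+---------------
Export error   | NULL  | NULL          
Race condition | Frank | NULL          
Slow page load | Frank | NULL          
Null pointer   | Alice | Export error  
Memory leak    | Alice | Slow page load
Bad redirect   | NULL  | Slow page load
Off by one     | Pete  | NULL          


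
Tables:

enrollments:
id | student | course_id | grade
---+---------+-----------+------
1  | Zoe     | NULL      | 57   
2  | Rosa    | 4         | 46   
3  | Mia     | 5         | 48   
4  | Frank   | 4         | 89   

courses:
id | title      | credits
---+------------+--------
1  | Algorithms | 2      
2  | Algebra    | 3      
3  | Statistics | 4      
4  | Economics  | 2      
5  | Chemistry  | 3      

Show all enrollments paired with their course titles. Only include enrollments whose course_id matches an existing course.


INNER JOIN keeps only enrollments rows whose course_id matches an id in courses. Walk through each enrollment:
  - enrollment 1 (Zoe): course_id=NULL, no match -> dropped
  - enrollment 2 (Rosa): course_id=4 -> matches Economics
  - enrollment 3 (Mia): course_id=5 -> matches Chemistry
  - enrollment 4 (Frank): course_id=4 -> matches Economics
So 1 of 4 rows is dropped.

SQL:
SELECT a.student, b.title AS course
FROM enrollments a
INNER JOIN courses b ON a.course_id = b.id

Result:
student | course   
--------+----------
Rosa    | Economics
Mia     | Chemistry
Frank   | Economics


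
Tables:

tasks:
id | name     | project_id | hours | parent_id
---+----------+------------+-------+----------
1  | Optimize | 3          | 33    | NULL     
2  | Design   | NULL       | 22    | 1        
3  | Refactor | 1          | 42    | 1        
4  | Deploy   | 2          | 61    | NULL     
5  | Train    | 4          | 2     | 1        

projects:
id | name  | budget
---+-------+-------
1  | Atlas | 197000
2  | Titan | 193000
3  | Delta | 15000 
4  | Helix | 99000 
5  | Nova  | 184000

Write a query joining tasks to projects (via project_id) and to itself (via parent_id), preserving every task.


Two LEFT JOINs from the same base table tasks: one to projects via project_id, one to tasks itself via parent_id. Both are LEFT so every task is preserved.
Match against projects:
  - task 1 (Optimize): project_id=3 -> matches Delta
  - task 2 (Design): project_id=NULL, no match -> kept with NULL
  - task 3 (Refactor): project_id=1 -> matches Atlas
  - task 4 (Deploy): project_id=2 -> matches Titan
  - task 5 (Train): project_id=4 -> matches Helix
Match against tasks (self):
  - task 1 (Optimize): parent_id=NULL -> NULL
  - task 2 (Design): parent_id=1 -> Optimize
  - task 3 (Refactor): parent_id=1 -> Optimize
  - task 4 (Deploy): parent_id=NULL -> NULL
  - task 5 (Train): parent_id=1 -> Optimize

SQL:
SELECT a.name, b.name AS project, c.name AS parent
FROM tasks a
LEFT JOIN projects b ON a.project_id = b.id
LEFT JOIN tasks c ON a.parent_id = c.id

Result:
name     | project | parent  
---------+---------+---------
Optimize | Delta   | NULL    
Design   | NULL    | Optimize
Refactor | Atlas   | Optimize
Deploy   | Titan   | NULL    
Train    | Helix   | Optimize


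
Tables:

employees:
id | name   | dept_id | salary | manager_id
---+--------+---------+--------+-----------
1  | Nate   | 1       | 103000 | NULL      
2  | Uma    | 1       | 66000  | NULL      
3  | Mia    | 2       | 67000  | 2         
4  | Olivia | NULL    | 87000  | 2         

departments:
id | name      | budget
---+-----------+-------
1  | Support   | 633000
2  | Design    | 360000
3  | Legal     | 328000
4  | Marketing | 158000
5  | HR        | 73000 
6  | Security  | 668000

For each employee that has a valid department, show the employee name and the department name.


INNER JOIN keeps only employees rows whose dept_id matches an id in departments. Walk through each employee:
  - employee 1 (Nate): dept_id=1 -> matches Support
  - employee 2 (Uma): dept_id=1 -> matches Support
  - employee 3 (Mia): dept_id=2 -> matches Design
  - employee 4 (Olivia): dept_id=NULL, no match -> dropped
So 1 of 4 rows is dropped.

SQL:
SELECT a.name, b.name AS department
FROM employees a
INNER JOIN departments b ON a.dept_id = b.id

Result:
name | department
-----+-----------
Nate | Support   
Uma  | Support   
Mia  | Design    
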